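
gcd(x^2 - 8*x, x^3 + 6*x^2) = x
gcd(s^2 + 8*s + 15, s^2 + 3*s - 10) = s + 5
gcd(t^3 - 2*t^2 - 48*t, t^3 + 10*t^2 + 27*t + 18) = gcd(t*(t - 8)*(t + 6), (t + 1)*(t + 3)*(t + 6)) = t + 6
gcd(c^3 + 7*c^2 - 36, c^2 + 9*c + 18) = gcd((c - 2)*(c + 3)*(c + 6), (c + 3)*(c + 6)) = c^2 + 9*c + 18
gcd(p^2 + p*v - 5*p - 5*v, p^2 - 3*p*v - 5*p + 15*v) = p - 5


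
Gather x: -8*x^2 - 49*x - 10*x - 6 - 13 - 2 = -8*x^2 - 59*x - 21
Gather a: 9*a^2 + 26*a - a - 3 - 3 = 9*a^2 + 25*a - 6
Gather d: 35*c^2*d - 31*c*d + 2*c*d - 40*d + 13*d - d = d*(35*c^2 - 29*c - 28)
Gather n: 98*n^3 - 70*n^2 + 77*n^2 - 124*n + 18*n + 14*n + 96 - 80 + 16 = 98*n^3 + 7*n^2 - 92*n + 32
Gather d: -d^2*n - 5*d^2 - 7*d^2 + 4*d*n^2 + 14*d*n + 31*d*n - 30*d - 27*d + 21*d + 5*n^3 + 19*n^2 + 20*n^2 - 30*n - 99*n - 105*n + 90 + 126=d^2*(-n - 12) + d*(4*n^2 + 45*n - 36) + 5*n^3 + 39*n^2 - 234*n + 216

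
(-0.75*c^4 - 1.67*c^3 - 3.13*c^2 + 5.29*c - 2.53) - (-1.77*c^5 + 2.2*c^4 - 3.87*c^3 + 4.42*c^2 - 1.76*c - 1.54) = 1.77*c^5 - 2.95*c^4 + 2.2*c^3 - 7.55*c^2 + 7.05*c - 0.99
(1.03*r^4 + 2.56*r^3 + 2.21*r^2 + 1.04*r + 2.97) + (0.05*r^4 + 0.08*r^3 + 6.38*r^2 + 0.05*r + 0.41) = 1.08*r^4 + 2.64*r^3 + 8.59*r^2 + 1.09*r + 3.38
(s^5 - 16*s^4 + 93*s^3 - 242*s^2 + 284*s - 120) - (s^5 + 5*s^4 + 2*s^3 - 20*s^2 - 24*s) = -21*s^4 + 91*s^3 - 222*s^2 + 308*s - 120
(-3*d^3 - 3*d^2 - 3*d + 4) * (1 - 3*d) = 9*d^4 + 6*d^3 + 6*d^2 - 15*d + 4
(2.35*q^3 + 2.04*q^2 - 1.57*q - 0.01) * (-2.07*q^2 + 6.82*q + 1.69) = -4.8645*q^5 + 11.8042*q^4 + 21.1342*q^3 - 7.2391*q^2 - 2.7215*q - 0.0169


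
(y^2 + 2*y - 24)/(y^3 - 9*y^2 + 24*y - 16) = (y + 6)/(y^2 - 5*y + 4)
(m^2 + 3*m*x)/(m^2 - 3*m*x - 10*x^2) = m*(-m - 3*x)/(-m^2 + 3*m*x + 10*x^2)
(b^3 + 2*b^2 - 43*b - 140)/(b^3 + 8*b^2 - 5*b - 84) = (b^2 - 2*b - 35)/(b^2 + 4*b - 21)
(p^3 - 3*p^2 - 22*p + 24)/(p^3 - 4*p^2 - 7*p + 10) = (p^2 - 2*p - 24)/(p^2 - 3*p - 10)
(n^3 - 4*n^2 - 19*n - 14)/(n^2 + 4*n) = (n^3 - 4*n^2 - 19*n - 14)/(n*(n + 4))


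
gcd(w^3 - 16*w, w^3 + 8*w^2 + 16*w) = w^2 + 4*w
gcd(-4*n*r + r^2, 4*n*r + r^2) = r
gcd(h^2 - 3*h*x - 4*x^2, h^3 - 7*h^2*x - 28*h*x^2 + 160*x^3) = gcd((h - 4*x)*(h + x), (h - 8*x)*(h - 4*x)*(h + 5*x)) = -h + 4*x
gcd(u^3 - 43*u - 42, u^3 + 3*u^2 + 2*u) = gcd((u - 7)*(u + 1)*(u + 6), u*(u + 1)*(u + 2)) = u + 1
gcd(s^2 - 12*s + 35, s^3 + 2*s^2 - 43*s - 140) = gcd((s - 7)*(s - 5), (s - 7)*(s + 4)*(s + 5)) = s - 7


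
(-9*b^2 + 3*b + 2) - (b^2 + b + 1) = -10*b^2 + 2*b + 1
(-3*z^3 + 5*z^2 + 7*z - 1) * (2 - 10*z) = 30*z^4 - 56*z^3 - 60*z^2 + 24*z - 2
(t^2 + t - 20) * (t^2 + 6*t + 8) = t^4 + 7*t^3 - 6*t^2 - 112*t - 160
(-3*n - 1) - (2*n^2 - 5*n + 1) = -2*n^2 + 2*n - 2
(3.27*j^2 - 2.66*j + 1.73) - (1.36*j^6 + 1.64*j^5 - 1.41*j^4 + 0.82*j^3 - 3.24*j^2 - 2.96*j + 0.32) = -1.36*j^6 - 1.64*j^5 + 1.41*j^4 - 0.82*j^3 + 6.51*j^2 + 0.3*j + 1.41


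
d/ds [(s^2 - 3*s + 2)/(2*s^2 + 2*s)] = (2*s^2 - 2*s - 1)/(s^2*(s^2 + 2*s + 1))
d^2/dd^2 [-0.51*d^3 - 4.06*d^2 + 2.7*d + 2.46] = -3.06*d - 8.12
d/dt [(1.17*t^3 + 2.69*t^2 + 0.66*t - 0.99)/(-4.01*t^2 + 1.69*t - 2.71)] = (-4.6917*t^4 + 3.9546*t^3 - 2.3194*t^2 - 22.5196*t - 0.1155)/(16.0801*t^4 - 13.5538*t^3 + 24.5903*t^2 - 9.1598*t + 7.3441)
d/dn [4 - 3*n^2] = -6*n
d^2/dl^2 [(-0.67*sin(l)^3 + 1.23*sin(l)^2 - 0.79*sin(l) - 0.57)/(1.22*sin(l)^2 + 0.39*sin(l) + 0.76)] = (0.997227999999998*sin(l)^7 + 0.956357999999997*sin(l)^6 + 3.411146*sin(l)^5 + 9.57687900000001*sin(l)^4 - 3.675604*sin(l)^3 - 18.227859*sin(l)^2 + 0.733096*sin(l) + 2.772822)/(1.815848*sin(l)^6 + 1.741428*sin(l)^5 + 3.950238*sin(l)^4 + 2.228967*sin(l)^3 + 2.460804*sin(l)^2 + 0.675792*sin(l) + 0.438976)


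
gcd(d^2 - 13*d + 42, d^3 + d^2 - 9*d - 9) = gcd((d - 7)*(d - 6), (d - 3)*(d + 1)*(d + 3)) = 1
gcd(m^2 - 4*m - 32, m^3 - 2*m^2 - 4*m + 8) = 1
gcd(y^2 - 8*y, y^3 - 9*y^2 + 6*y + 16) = y - 8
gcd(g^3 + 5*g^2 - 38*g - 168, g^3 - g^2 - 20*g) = g + 4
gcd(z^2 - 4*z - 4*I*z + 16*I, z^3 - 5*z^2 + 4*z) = z - 4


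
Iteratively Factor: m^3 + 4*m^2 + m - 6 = (m + 2)*(m^2 + 2*m - 3) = (m - 1)*(m + 2)*(m + 3)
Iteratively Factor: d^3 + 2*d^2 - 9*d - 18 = (d + 3)*(d^2 - d - 6) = (d - 3)*(d + 3)*(d + 2)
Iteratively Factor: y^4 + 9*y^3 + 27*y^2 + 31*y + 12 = (y + 3)*(y^3 + 6*y^2 + 9*y + 4) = (y + 3)*(y + 4)*(y^2 + 2*y + 1) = (y + 1)*(y + 3)*(y + 4)*(y + 1)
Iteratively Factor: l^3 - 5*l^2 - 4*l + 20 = (l - 5)*(l^2 - 4) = (l - 5)*(l + 2)*(l - 2)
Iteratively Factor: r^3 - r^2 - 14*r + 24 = (r - 3)*(r^2 + 2*r - 8) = (r - 3)*(r - 2)*(r + 4)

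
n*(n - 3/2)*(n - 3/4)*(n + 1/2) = n^4 - 7*n^3/4 + 9*n/16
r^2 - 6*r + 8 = (r - 4)*(r - 2)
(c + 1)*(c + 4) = c^2 + 5*c + 4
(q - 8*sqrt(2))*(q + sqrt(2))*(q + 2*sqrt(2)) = q^3 - 5*sqrt(2)*q^2 - 44*q - 32*sqrt(2)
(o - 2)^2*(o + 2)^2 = o^4 - 8*o^2 + 16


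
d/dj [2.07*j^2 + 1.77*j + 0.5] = 4.14*j + 1.77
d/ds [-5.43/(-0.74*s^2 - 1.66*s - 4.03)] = (-8.0364*s - 9.0138)/(0.74*s^2 + 1.66*s + 4.03)^2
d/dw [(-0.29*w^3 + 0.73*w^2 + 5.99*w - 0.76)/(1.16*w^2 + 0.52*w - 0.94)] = (-0.3364*w^4 - 0.3016*w^3 - 5.751*w^2 + 0.3908*w - 5.2354)/(1.3456*w^4 + 1.2064*w^3 - 1.9104*w^2 - 0.9776*w + 0.8836)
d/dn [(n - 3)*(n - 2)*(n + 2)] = 3*n^2 - 6*n - 4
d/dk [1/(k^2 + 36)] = -2*k/(k^2 + 36)^2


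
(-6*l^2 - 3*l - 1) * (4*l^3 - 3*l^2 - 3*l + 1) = -24*l^5 + 6*l^4 + 23*l^3 + 6*l^2 - 1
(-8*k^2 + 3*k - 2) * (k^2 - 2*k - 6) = -8*k^4 + 19*k^3 + 40*k^2 - 14*k + 12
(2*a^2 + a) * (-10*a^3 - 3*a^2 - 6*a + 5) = -20*a^5 - 16*a^4 - 15*a^3 + 4*a^2 + 5*a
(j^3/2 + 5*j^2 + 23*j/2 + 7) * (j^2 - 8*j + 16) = j^5/2 + j^4 - 41*j^3/2 - 5*j^2 + 128*j + 112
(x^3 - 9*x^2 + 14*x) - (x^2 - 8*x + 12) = x^3 - 10*x^2 + 22*x - 12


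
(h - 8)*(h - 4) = h^2 - 12*h + 32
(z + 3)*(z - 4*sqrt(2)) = z^2 - 4*sqrt(2)*z + 3*z - 12*sqrt(2)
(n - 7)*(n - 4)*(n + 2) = n^3 - 9*n^2 + 6*n + 56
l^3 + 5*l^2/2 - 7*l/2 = l*(l - 1)*(l + 7/2)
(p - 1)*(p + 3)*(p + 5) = p^3 + 7*p^2 + 7*p - 15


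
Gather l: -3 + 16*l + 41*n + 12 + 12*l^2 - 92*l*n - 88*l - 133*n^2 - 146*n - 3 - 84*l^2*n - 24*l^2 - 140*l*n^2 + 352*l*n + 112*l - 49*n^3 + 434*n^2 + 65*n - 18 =l^2*(-84*n - 12) + l*(-140*n^2 + 260*n + 40) - 49*n^3 + 301*n^2 - 40*n - 12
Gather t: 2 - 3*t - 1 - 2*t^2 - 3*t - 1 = -2*t^2 - 6*t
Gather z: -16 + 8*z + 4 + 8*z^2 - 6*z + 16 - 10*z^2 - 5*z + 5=-2*z^2 - 3*z + 9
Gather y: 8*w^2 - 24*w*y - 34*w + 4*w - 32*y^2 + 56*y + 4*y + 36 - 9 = 8*w^2 - 30*w - 32*y^2 + y*(60 - 24*w) + 27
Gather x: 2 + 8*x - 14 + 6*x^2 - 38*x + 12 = 6*x^2 - 30*x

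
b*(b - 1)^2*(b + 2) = b^4 - 3*b^2 + 2*b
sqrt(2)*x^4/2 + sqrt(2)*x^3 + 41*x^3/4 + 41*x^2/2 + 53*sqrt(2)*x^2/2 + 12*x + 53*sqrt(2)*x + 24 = (x/2 + 1)*(x + 4*sqrt(2))*(x + 6*sqrt(2))*(sqrt(2)*x + 1/2)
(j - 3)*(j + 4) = j^2 + j - 12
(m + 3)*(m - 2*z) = m^2 - 2*m*z + 3*m - 6*z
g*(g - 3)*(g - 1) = g^3 - 4*g^2 + 3*g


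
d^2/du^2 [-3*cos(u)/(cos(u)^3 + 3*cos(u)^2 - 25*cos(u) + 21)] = 3*(-2*(3*cos(u)^2 + 6*cos(u) - 25)^2*sin(u)^2*cos(u) + (cos(u)^3 + 3*cos(u)^2 - 25*cos(u) + 21)^2*cos(u) + (cos(u)^3 + 3*cos(u)^2 - 25*cos(u) + 21)*(-12*(1 - cos(2*u))^2 + 264*cos(2*u) - 48*cos(3*u) - 9*cos(4*u) - 79)/8)/(cos(u)^3 + 3*cos(u)^2 - 25*cos(u) + 21)^3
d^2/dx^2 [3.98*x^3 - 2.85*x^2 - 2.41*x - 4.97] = 23.88*x - 5.7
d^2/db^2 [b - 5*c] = 0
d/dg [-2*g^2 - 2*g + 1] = -4*g - 2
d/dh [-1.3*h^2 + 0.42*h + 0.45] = 0.42 - 2.6*h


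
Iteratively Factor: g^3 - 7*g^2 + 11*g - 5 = (g - 1)*(g^2 - 6*g + 5) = (g - 5)*(g - 1)*(g - 1)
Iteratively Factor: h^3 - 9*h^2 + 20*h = (h)*(h^2 - 9*h + 20) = h*(h - 5)*(h - 4)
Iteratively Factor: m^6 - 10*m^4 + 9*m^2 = (m + 3)*(m^5 - 3*m^4 - m^3 + 3*m^2) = (m + 1)*(m + 3)*(m^4 - 4*m^3 + 3*m^2) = (m - 1)*(m + 1)*(m + 3)*(m^3 - 3*m^2) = m*(m - 1)*(m + 1)*(m + 3)*(m^2 - 3*m) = m*(m - 3)*(m - 1)*(m + 1)*(m + 3)*(m)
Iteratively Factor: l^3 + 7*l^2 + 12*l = (l + 4)*(l^2 + 3*l) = (l + 3)*(l + 4)*(l)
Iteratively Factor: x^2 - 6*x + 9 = (x - 3)*(x - 3)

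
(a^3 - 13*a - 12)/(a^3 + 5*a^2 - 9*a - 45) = (a^2 - 3*a - 4)/(a^2 + 2*a - 15)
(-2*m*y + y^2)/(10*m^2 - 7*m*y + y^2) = y/(-5*m + y)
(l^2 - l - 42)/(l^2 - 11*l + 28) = (l + 6)/(l - 4)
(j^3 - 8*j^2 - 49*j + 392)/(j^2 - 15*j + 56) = j + 7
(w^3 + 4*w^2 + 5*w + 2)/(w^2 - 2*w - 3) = (w^2 + 3*w + 2)/(w - 3)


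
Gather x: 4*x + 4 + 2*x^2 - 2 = 2*x^2 + 4*x + 2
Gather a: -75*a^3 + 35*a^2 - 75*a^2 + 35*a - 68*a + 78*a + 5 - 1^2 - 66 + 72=-75*a^3 - 40*a^2 + 45*a + 10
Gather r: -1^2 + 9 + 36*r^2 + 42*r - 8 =36*r^2 + 42*r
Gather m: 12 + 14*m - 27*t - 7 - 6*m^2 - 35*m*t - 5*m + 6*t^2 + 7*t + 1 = -6*m^2 + m*(9 - 35*t) + 6*t^2 - 20*t + 6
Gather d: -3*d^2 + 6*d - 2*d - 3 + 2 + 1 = -3*d^2 + 4*d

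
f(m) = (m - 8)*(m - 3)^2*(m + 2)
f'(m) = (m - 8)*(m - 3)^2 + (m - 8)*(m + 2)*(2*m - 6) + (m - 3)^2*(m + 2) = 4*m^3 - 36*m^2 + 58*m + 42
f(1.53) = -49.35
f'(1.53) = 60.79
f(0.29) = -129.67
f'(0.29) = 55.89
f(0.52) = -115.93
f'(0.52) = 62.99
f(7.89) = -26.01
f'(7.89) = 223.22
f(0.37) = -125.08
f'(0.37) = 58.73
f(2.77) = -1.32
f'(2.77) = 11.45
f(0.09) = -139.99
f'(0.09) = 46.93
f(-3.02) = 407.36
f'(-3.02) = -571.67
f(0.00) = -144.00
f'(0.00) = 42.00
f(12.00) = 4536.00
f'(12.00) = 2466.00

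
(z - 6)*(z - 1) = z^2 - 7*z + 6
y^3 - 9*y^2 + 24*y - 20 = (y - 5)*(y - 2)^2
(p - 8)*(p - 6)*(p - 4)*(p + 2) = p^4 - 16*p^3 + 68*p^2 + 16*p - 384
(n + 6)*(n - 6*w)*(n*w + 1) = n^3*w - 6*n^2*w^2 + 6*n^2*w + n^2 - 36*n*w^2 - 6*n*w + 6*n - 36*w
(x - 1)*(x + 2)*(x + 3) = x^3 + 4*x^2 + x - 6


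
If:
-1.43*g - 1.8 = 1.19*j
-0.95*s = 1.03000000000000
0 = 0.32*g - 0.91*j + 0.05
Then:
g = -1.01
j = -0.30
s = -1.08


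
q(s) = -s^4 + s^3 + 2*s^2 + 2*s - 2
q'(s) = -4*s^3 + 3*s^2 + 4*s + 2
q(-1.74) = -13.86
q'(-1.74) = 25.19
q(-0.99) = -3.95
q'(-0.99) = 4.86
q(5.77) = -840.19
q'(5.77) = -643.44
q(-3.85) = -256.83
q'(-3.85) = 259.33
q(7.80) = -3091.67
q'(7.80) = -1682.49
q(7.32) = -2359.05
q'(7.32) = -1376.87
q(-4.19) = -357.04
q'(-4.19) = 332.15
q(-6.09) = -1541.40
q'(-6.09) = 992.37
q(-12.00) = -22202.00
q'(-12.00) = 7298.00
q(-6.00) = -1454.00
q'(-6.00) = 950.00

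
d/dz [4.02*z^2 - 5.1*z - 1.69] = 8.04*z - 5.1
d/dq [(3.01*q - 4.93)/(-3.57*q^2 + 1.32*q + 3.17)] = (10.7457*q^2 - 35.2002*q + 16.0493)/(12.7449*q^4 - 9.4248*q^3 - 20.8914*q^2 + 8.3688*q + 10.0489)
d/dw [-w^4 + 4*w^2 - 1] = 4*w*(2 - w^2)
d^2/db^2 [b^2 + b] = 2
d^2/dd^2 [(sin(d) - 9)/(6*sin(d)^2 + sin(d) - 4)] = (-36*sin(d)^5 + 1302*sin(d)^4 + 90*sin(d)^3 - 1075*sin(d)^2 - 160*sin(d) - 442)/(6*sin(d)^2 + sin(d) - 4)^3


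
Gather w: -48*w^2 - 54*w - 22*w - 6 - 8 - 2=-48*w^2 - 76*w - 16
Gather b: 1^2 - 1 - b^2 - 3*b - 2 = -b^2 - 3*b - 2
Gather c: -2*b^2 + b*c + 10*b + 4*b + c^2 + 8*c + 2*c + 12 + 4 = -2*b^2 + 14*b + c^2 + c*(b + 10) + 16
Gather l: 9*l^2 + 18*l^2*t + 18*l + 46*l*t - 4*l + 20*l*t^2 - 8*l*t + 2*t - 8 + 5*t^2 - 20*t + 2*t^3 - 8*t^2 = l^2*(18*t + 9) + l*(20*t^2 + 38*t + 14) + 2*t^3 - 3*t^2 - 18*t - 8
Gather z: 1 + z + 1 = z + 2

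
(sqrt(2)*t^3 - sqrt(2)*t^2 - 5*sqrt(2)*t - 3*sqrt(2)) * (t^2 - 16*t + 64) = sqrt(2)*t^5 - 17*sqrt(2)*t^4 + 75*sqrt(2)*t^3 + 13*sqrt(2)*t^2 - 272*sqrt(2)*t - 192*sqrt(2)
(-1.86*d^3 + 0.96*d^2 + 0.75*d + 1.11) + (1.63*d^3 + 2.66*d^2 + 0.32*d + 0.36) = -0.23*d^3 + 3.62*d^2 + 1.07*d + 1.47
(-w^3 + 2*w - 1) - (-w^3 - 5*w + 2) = 7*w - 3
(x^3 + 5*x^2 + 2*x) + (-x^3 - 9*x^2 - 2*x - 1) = -4*x^2 - 1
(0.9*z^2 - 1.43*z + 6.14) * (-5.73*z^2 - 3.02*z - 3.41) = -5.157*z^4 + 5.4759*z^3 - 33.9326*z^2 - 13.6665*z - 20.9374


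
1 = 1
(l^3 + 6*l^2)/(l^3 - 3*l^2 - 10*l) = l*(l + 6)/(l^2 - 3*l - 10)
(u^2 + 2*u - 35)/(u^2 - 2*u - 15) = (u + 7)/(u + 3)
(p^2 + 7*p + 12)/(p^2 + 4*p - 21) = (p^2 + 7*p + 12)/(p^2 + 4*p - 21)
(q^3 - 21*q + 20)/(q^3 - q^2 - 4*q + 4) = (q^2 + q - 20)/(q^2 - 4)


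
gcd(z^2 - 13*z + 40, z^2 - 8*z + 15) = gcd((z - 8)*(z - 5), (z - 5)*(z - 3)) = z - 5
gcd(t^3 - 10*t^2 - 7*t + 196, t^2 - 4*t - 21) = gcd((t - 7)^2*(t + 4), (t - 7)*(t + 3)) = t - 7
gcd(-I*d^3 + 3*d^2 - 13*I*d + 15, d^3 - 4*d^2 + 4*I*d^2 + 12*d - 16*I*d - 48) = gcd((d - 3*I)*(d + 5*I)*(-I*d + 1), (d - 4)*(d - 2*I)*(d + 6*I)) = 1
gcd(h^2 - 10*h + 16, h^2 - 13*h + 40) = h - 8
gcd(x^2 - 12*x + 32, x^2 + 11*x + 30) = 1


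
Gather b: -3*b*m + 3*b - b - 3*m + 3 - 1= b*(2 - 3*m) - 3*m + 2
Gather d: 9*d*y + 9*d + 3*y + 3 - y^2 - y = d*(9*y + 9) - y^2 + 2*y + 3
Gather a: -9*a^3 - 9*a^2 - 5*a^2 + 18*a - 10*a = -9*a^3 - 14*a^2 + 8*a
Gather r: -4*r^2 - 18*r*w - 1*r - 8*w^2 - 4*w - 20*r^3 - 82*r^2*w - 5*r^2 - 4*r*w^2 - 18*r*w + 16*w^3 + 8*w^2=-20*r^3 + r^2*(-82*w - 9) + r*(-4*w^2 - 36*w - 1) + 16*w^3 - 4*w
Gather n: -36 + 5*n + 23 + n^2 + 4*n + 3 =n^2 + 9*n - 10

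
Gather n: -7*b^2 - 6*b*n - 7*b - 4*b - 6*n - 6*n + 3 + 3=-7*b^2 - 11*b + n*(-6*b - 12) + 6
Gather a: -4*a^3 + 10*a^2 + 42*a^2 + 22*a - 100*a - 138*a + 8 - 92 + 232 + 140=-4*a^3 + 52*a^2 - 216*a + 288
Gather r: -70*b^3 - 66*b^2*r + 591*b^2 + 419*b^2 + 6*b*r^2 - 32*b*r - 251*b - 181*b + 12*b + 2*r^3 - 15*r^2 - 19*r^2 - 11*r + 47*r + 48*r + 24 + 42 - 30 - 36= -70*b^3 + 1010*b^2 - 420*b + 2*r^3 + r^2*(6*b - 34) + r*(-66*b^2 - 32*b + 84)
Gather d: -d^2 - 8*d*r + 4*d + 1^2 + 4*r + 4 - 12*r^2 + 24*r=-d^2 + d*(4 - 8*r) - 12*r^2 + 28*r + 5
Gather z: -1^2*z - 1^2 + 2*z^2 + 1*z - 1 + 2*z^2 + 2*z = 4*z^2 + 2*z - 2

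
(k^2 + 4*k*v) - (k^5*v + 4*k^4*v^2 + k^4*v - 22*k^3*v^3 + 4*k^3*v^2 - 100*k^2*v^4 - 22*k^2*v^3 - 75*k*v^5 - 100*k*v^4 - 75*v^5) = -k^5*v - 4*k^4*v^2 - k^4*v + 22*k^3*v^3 - 4*k^3*v^2 + 100*k^2*v^4 + 22*k^2*v^3 + k^2 + 75*k*v^5 + 100*k*v^4 + 4*k*v + 75*v^5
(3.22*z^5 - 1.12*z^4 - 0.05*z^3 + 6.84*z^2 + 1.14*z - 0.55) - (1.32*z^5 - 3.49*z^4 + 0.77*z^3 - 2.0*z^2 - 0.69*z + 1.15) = 1.9*z^5 + 2.37*z^4 - 0.82*z^3 + 8.84*z^2 + 1.83*z - 1.7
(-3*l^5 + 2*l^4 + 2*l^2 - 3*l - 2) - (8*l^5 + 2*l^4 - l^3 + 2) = -11*l^5 + l^3 + 2*l^2 - 3*l - 4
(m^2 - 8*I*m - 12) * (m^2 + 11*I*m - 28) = m^4 + 3*I*m^3 + 48*m^2 + 92*I*m + 336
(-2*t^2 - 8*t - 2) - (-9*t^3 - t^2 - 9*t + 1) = 9*t^3 - t^2 + t - 3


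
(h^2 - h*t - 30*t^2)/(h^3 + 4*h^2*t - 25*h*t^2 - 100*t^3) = (-h + 6*t)/(-h^2 + h*t + 20*t^2)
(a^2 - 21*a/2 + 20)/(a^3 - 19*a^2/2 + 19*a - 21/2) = (2*a^2 - 21*a + 40)/(2*a^3 - 19*a^2 + 38*a - 21)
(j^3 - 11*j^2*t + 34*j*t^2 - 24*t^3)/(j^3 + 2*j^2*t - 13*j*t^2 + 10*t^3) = (-j^2 + 10*j*t - 24*t^2)/(-j^2 - 3*j*t + 10*t^2)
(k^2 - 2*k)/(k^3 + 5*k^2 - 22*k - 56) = k*(k - 2)/(k^3 + 5*k^2 - 22*k - 56)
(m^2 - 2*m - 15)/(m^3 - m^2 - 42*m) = (-m^2 + 2*m + 15)/(m*(-m^2 + m + 42))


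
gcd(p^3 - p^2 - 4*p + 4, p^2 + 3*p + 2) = p + 2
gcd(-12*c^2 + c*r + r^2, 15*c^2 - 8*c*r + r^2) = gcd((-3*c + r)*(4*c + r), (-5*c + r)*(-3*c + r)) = -3*c + r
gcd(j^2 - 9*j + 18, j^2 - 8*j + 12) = j - 6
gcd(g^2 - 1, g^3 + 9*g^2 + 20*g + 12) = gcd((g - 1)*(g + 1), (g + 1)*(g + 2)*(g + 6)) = g + 1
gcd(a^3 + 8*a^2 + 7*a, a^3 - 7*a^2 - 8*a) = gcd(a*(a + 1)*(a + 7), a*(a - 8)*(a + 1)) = a^2 + a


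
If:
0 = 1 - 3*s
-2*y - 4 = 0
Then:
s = 1/3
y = -2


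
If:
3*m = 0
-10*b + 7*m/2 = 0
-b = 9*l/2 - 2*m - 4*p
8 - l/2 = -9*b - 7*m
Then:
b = 0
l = 16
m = 0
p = 18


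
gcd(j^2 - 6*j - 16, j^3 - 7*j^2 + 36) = j + 2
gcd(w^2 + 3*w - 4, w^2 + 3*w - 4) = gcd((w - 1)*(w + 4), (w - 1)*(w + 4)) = w^2 + 3*w - 4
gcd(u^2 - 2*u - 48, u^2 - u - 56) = u - 8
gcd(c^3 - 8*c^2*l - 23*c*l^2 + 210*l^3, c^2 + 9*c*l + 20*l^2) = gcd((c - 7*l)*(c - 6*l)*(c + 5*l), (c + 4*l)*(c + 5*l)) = c + 5*l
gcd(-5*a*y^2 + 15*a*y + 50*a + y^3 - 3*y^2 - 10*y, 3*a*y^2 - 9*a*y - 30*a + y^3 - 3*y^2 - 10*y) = y^2 - 3*y - 10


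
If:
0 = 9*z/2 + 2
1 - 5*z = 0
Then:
No Solution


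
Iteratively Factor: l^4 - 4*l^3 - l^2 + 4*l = (l - 4)*(l^3 - l) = (l - 4)*(l + 1)*(l^2 - l) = l*(l - 4)*(l + 1)*(l - 1)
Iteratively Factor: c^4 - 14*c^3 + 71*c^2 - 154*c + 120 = (c - 5)*(c^3 - 9*c^2 + 26*c - 24) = (c - 5)*(c - 3)*(c^2 - 6*c + 8) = (c - 5)*(c - 4)*(c - 3)*(c - 2)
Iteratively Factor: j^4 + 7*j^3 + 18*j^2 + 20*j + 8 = (j + 2)*(j^3 + 5*j^2 + 8*j + 4) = (j + 2)^2*(j^2 + 3*j + 2) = (j + 2)^3*(j + 1)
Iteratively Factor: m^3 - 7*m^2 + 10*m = (m - 5)*(m^2 - 2*m) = m*(m - 5)*(m - 2)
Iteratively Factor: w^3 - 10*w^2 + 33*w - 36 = (w - 4)*(w^2 - 6*w + 9) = (w - 4)*(w - 3)*(w - 3)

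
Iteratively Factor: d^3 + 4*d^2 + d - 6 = (d + 3)*(d^2 + d - 2) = (d + 2)*(d + 3)*(d - 1)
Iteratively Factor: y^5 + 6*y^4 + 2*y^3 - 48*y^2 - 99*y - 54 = (y + 3)*(y^4 + 3*y^3 - 7*y^2 - 27*y - 18) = (y + 2)*(y + 3)*(y^3 + y^2 - 9*y - 9) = (y + 1)*(y + 2)*(y + 3)*(y^2 - 9) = (y - 3)*(y + 1)*(y + 2)*(y + 3)*(y + 3)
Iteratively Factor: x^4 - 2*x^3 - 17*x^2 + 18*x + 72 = (x + 2)*(x^3 - 4*x^2 - 9*x + 36) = (x - 4)*(x + 2)*(x^2 - 9) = (x - 4)*(x + 2)*(x + 3)*(x - 3)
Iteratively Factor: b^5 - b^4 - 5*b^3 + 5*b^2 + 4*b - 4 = (b + 1)*(b^4 - 2*b^3 - 3*b^2 + 8*b - 4) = (b - 1)*(b + 1)*(b^3 - b^2 - 4*b + 4) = (b - 1)*(b + 1)*(b + 2)*(b^2 - 3*b + 2) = (b - 1)^2*(b + 1)*(b + 2)*(b - 2)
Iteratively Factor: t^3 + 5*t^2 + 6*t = (t + 3)*(t^2 + 2*t) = (t + 2)*(t + 3)*(t)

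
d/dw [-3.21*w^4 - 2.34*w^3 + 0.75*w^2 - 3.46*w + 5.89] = -12.84*w^3 - 7.02*w^2 + 1.5*w - 3.46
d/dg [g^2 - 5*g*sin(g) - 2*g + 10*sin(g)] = -5*g*cos(g) + 2*g - 5*sin(g) + 10*cos(g) - 2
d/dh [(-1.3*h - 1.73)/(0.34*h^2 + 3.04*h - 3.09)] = (0.442*h^2 + 1.1764*h + 9.2762)/(0.1156*h^4 + 2.0672*h^3 + 7.1404*h^2 - 18.7872*h + 9.5481)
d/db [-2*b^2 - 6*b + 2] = -4*b - 6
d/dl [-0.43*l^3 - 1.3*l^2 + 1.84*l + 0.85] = -1.29*l^2 - 2.6*l + 1.84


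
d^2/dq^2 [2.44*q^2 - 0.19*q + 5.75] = 4.88000000000000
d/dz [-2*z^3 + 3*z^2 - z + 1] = -6*z^2 + 6*z - 1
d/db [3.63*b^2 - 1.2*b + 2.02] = 7.26*b - 1.2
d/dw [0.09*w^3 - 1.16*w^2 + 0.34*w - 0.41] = 0.27*w^2 - 2.32*w + 0.34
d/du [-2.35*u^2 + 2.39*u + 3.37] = 2.39 - 4.7*u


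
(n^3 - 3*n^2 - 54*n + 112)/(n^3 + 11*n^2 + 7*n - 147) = (n^2 - 10*n + 16)/(n^2 + 4*n - 21)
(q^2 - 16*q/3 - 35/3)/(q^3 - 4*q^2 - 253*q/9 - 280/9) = 3*(q - 7)/(3*q^2 - 17*q - 56)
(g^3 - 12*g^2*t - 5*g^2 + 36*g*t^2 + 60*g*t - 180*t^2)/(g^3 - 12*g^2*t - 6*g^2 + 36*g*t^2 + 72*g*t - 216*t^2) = (g - 5)/(g - 6)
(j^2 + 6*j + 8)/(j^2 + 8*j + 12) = (j + 4)/(j + 6)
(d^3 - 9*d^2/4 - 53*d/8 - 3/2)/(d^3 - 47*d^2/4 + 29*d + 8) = (d + 3/2)/(d - 8)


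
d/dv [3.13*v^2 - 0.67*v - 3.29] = 6.26*v - 0.67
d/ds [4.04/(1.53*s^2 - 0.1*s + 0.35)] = (0.404 - 12.3624*s)/(1.53*s^2 - 0.1*s + 0.35)^2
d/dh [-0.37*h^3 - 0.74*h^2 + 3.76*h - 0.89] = -1.11*h^2 - 1.48*h + 3.76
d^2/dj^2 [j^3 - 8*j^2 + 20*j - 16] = 6*j - 16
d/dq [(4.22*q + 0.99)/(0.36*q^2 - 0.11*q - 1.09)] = (1.5192*q^2 - 0.4642*q - (0.72*q - 0.11)*(4.22*q + 0.99) - 4.5998)/(-0.36*q^2 + 0.11*q + 1.09)^2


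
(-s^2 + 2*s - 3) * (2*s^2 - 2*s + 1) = -2*s^4 + 6*s^3 - 11*s^2 + 8*s - 3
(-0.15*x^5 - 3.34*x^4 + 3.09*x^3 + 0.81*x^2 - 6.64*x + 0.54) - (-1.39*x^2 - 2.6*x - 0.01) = -0.15*x^5 - 3.34*x^4 + 3.09*x^3 + 2.2*x^2 - 4.04*x + 0.55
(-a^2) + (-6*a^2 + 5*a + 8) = -7*a^2 + 5*a + 8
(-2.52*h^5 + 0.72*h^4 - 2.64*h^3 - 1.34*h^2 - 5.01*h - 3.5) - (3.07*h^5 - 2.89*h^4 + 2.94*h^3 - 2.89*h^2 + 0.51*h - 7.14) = -5.59*h^5 + 3.61*h^4 - 5.58*h^3 + 1.55*h^2 - 5.52*h + 3.64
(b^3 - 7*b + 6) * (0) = 0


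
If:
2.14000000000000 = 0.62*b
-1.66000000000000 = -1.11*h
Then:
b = 3.45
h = 1.50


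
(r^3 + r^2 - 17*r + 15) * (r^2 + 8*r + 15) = r^5 + 9*r^4 + 6*r^3 - 106*r^2 - 135*r + 225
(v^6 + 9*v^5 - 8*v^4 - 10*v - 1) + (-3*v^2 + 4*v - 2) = v^6 + 9*v^5 - 8*v^4 - 3*v^2 - 6*v - 3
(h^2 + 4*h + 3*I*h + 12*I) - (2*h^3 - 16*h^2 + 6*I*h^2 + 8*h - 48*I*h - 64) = -2*h^3 + 17*h^2 - 6*I*h^2 - 4*h + 51*I*h + 64 + 12*I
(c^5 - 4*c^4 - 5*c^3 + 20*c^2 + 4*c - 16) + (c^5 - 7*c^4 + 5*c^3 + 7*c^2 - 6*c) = 2*c^5 - 11*c^4 + 27*c^2 - 2*c - 16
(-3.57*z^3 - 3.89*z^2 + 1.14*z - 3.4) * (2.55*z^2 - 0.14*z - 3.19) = -9.1035*z^5 - 9.4197*z^4 + 14.8399*z^3 + 3.5795*z^2 - 3.1606*z + 10.846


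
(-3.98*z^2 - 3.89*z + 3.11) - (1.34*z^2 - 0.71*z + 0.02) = -5.32*z^2 - 3.18*z + 3.09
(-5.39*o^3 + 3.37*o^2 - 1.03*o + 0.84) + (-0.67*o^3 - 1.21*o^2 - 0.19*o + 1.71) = -6.06*o^3 + 2.16*o^2 - 1.22*o + 2.55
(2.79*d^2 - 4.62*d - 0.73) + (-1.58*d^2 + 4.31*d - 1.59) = 1.21*d^2 - 0.31*d - 2.32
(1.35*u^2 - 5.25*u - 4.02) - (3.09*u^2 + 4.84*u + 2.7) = -1.74*u^2 - 10.09*u - 6.72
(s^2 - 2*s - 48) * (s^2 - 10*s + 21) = s^4 - 12*s^3 - 7*s^2 + 438*s - 1008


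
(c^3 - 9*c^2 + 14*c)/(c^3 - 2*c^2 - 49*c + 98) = c/(c + 7)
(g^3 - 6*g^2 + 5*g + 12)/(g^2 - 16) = (g^2 - 2*g - 3)/(g + 4)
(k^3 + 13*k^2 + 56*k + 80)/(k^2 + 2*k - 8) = (k^2 + 9*k + 20)/(k - 2)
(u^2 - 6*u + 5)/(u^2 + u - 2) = (u - 5)/(u + 2)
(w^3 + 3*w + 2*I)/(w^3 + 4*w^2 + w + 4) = (w^2 - I*w + 2)/(w^2 + w*(4 - I) - 4*I)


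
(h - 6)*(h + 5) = h^2 - h - 30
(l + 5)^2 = l^2 + 10*l + 25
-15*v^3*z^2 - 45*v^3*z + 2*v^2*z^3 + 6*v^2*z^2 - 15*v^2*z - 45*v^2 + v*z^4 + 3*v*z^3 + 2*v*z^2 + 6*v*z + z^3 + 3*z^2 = (-3*v + z)*(5*v + z)*(z + 3)*(v*z + 1)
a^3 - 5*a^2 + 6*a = a*(a - 3)*(a - 2)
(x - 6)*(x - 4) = x^2 - 10*x + 24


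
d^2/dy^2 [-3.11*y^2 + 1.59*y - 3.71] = -6.22000000000000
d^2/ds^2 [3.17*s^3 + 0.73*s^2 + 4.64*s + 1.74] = 19.02*s + 1.46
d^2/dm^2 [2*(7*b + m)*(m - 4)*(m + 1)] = 28*b + 12*m - 12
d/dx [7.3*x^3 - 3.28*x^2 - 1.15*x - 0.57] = 21.9*x^2 - 6.56*x - 1.15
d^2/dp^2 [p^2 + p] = 2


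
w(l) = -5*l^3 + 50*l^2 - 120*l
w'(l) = -15*l^2 + 100*l - 120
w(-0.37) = 51.50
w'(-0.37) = -159.05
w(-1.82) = 414.16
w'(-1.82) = -351.69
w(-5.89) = 3463.09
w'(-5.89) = -1229.38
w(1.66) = -84.29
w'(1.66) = 4.67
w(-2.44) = 663.11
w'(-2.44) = -453.30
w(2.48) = -66.34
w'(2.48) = 35.74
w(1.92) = -81.47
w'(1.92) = 16.70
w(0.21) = -23.04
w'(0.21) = -99.66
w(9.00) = -675.00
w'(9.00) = -435.00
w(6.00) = 0.00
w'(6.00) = -60.00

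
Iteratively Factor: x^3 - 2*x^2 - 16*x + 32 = (x - 4)*(x^2 + 2*x - 8) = (x - 4)*(x - 2)*(x + 4)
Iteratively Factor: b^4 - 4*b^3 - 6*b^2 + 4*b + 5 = (b + 1)*(b^3 - 5*b^2 - b + 5) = (b - 5)*(b + 1)*(b^2 - 1) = (b - 5)*(b - 1)*(b + 1)*(b + 1)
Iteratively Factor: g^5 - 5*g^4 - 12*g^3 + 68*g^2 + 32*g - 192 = (g - 4)*(g^4 - g^3 - 16*g^2 + 4*g + 48) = (g - 4)^2*(g^3 + 3*g^2 - 4*g - 12) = (g - 4)^2*(g + 2)*(g^2 + g - 6) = (g - 4)^2*(g - 2)*(g + 2)*(g + 3)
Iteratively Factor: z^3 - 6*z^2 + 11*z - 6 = (z - 2)*(z^2 - 4*z + 3) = (z - 3)*(z - 2)*(z - 1)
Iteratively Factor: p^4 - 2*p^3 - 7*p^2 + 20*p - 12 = (p + 3)*(p^3 - 5*p^2 + 8*p - 4) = (p - 2)*(p + 3)*(p^2 - 3*p + 2) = (p - 2)*(p - 1)*(p + 3)*(p - 2)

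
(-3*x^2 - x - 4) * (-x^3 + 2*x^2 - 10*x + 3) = 3*x^5 - 5*x^4 + 32*x^3 - 7*x^2 + 37*x - 12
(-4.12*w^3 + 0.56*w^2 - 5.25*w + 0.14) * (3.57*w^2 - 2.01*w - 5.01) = -14.7084*w^5 + 10.2804*w^4 + 0.773100000000002*w^3 + 8.2467*w^2 + 26.0211*w - 0.7014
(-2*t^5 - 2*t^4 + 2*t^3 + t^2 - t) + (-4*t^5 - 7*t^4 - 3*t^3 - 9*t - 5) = -6*t^5 - 9*t^4 - t^3 + t^2 - 10*t - 5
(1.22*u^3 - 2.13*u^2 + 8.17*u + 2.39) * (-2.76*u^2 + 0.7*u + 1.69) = -3.3672*u^5 + 6.7328*u^4 - 21.9784*u^3 - 4.4771*u^2 + 15.4803*u + 4.0391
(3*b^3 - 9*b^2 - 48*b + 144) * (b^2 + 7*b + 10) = 3*b^5 + 12*b^4 - 81*b^3 - 282*b^2 + 528*b + 1440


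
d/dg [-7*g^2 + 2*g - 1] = 2 - 14*g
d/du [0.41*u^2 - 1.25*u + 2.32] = 0.82*u - 1.25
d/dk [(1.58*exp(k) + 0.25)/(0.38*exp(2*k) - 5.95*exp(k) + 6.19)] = (-0.6004*exp(2*k) - 0.19*exp(k) + 11.2677)*exp(k)/(0.1444*exp(4*k) - 4.522*exp(3*k) + 40.1069*exp(2*k) - 73.661*exp(k) + 38.3161)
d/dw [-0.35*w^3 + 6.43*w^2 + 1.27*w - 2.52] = -1.05*w^2 + 12.86*w + 1.27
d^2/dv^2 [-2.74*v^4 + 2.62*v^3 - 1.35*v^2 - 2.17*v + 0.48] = -32.88*v^2 + 15.72*v - 2.7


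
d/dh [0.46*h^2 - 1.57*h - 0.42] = 0.92*h - 1.57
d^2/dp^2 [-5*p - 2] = 0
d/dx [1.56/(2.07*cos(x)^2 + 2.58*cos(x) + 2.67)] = (6.4584*cos(x) + 4.0248)*sin(x)/(2.07*cos(x)^2 + 2.58*cos(x) + 2.67)^2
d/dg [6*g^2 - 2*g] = 12*g - 2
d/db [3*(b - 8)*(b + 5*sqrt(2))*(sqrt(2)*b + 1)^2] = 24*b^3 - 144*b^2 + 108*sqrt(2)*b^2 - 576*sqrt(2)*b + 126*b - 504 + 15*sqrt(2)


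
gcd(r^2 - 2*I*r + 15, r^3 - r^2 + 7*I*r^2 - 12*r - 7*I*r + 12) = r + 3*I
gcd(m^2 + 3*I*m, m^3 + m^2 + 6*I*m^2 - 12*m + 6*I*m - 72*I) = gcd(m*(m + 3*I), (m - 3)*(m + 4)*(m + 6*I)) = 1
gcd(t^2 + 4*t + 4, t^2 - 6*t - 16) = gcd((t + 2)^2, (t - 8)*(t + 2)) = t + 2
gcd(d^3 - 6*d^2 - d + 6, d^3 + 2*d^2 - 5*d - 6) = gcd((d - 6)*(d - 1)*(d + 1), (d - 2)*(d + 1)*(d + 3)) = d + 1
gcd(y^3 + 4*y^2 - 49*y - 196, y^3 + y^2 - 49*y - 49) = y^2 - 49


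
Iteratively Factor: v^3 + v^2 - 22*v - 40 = (v - 5)*(v^2 + 6*v + 8) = (v - 5)*(v + 4)*(v + 2)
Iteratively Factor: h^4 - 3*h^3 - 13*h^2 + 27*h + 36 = (h - 3)*(h^3 - 13*h - 12) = (h - 3)*(h + 3)*(h^2 - 3*h - 4) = (h - 3)*(h + 1)*(h + 3)*(h - 4)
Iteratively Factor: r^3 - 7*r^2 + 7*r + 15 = (r - 5)*(r^2 - 2*r - 3) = (r - 5)*(r - 3)*(r + 1)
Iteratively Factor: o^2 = (o)*(o)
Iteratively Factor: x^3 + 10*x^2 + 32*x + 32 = (x + 4)*(x^2 + 6*x + 8) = (x + 4)^2*(x + 2)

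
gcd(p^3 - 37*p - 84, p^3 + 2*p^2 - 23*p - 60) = p^2 + 7*p + 12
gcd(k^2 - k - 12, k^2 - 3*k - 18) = k + 3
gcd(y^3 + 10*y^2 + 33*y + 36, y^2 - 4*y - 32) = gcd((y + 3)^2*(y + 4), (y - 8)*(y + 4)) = y + 4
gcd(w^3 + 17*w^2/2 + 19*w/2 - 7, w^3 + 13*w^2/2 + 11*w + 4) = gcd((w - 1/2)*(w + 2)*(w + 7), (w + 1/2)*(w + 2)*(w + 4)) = w + 2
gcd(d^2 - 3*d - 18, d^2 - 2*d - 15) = d + 3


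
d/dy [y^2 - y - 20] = 2*y - 1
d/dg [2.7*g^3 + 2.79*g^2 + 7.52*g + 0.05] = 8.1*g^2 + 5.58*g + 7.52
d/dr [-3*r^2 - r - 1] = -6*r - 1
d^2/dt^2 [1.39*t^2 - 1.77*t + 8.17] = 2.78000000000000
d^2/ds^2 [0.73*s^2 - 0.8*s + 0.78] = 1.46000000000000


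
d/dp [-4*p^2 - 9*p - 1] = -8*p - 9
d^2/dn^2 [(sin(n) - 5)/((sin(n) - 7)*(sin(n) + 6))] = (-sin(n)^5 + 19*sin(n)^4 - 265*sin(n)^3 + 857*sin(n)^2 - 1692*sin(n) - 514)/((sin(n) - 7)^3*(sin(n) + 6)^3)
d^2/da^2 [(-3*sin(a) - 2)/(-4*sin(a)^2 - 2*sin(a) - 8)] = (-6*sin(a)^5 - 13*sin(a)^4 + 78*sin(a)^3 + 61*sin(a)^2 - 80*sin(a) - 26)/(sin(a) - cos(2*a) + 5)^3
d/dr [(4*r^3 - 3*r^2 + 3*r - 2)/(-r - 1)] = (-8*r^3 - 9*r^2 + 6*r - 5)/(r^2 + 2*r + 1)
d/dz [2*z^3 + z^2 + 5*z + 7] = 6*z^2 + 2*z + 5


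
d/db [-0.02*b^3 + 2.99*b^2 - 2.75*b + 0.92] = -0.06*b^2 + 5.98*b - 2.75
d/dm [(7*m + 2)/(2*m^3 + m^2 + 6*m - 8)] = (14*m^3 + 7*m^2 + 42*m - 2*(7*m + 2)*(3*m^2 + m + 3) - 56)/(2*m^3 + m^2 + 6*m - 8)^2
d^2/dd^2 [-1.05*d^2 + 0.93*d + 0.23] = -2.10000000000000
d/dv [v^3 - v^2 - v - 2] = 3*v^2 - 2*v - 1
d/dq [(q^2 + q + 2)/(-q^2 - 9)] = (q^2 - 14*q - 9)/(q^4 + 18*q^2 + 81)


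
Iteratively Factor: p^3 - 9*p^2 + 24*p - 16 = (p - 4)*(p^2 - 5*p + 4) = (p - 4)^2*(p - 1)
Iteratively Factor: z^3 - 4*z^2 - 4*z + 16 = (z + 2)*(z^2 - 6*z + 8) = (z - 4)*(z + 2)*(z - 2)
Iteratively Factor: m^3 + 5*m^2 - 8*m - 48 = (m + 4)*(m^2 + m - 12) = (m + 4)^2*(m - 3)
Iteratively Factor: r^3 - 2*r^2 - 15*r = (r)*(r^2 - 2*r - 15) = r*(r + 3)*(r - 5)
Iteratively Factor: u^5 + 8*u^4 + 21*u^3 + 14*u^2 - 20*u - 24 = (u + 2)*(u^4 + 6*u^3 + 9*u^2 - 4*u - 12) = (u + 2)^2*(u^3 + 4*u^2 + u - 6) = (u - 1)*(u + 2)^2*(u^2 + 5*u + 6) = (u - 1)*(u + 2)^2*(u + 3)*(u + 2)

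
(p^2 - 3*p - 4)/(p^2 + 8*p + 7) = (p - 4)/(p + 7)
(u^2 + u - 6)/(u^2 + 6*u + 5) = (u^2 + u - 6)/(u^2 + 6*u + 5)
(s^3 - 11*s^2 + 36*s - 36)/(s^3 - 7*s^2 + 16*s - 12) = (s - 6)/(s - 2)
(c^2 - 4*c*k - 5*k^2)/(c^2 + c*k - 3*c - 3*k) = (c - 5*k)/(c - 3)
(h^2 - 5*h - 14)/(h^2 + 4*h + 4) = (h - 7)/(h + 2)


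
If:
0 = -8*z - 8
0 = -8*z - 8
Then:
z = -1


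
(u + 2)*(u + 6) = u^2 + 8*u + 12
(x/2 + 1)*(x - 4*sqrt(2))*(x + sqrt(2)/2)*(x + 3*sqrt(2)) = x^4/2 - sqrt(2)*x^3/4 + x^3 - 25*x^2/2 - sqrt(2)*x^2/2 - 25*x - 6*sqrt(2)*x - 12*sqrt(2)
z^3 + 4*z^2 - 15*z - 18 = (z - 3)*(z + 1)*(z + 6)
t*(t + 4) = t^2 + 4*t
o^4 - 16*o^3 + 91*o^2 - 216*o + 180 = (o - 6)*(o - 5)*(o - 3)*(o - 2)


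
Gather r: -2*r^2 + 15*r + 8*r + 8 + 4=-2*r^2 + 23*r + 12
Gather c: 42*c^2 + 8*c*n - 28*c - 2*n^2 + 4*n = 42*c^2 + c*(8*n - 28) - 2*n^2 + 4*n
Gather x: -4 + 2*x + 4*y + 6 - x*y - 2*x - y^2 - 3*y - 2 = -x*y - y^2 + y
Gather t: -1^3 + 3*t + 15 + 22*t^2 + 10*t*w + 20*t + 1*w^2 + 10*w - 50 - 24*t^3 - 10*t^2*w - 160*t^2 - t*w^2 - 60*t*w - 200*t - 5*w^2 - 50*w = -24*t^3 + t^2*(-10*w - 138) + t*(-w^2 - 50*w - 177) - 4*w^2 - 40*w - 36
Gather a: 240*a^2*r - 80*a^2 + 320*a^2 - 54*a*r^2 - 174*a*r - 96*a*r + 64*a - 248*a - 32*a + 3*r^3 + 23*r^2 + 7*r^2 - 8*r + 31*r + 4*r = a^2*(240*r + 240) + a*(-54*r^2 - 270*r - 216) + 3*r^3 + 30*r^2 + 27*r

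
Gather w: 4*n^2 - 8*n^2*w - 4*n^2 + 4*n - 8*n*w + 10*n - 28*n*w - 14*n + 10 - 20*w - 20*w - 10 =w*(-8*n^2 - 36*n - 40)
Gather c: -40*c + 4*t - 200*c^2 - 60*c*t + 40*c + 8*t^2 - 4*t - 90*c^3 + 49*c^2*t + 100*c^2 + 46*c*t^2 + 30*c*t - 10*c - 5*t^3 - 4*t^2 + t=-90*c^3 + c^2*(49*t - 100) + c*(46*t^2 - 30*t - 10) - 5*t^3 + 4*t^2 + t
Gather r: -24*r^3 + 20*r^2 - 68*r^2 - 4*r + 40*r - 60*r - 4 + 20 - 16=-24*r^3 - 48*r^2 - 24*r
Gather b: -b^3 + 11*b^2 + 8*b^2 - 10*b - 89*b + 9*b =-b^3 + 19*b^2 - 90*b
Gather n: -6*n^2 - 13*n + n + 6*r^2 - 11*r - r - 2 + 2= -6*n^2 - 12*n + 6*r^2 - 12*r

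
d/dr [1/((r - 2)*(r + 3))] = (-2*r - 1)/(r^4 + 2*r^3 - 11*r^2 - 12*r + 36)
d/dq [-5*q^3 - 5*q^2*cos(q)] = 5*q*(q*sin(q) - 3*q - 2*cos(q))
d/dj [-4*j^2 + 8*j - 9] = 8 - 8*j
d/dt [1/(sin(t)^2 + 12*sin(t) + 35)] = -2*(sin(t) + 6)*cos(t)/(sin(t)^2 + 12*sin(t) + 35)^2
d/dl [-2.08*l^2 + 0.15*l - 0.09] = 0.15 - 4.16*l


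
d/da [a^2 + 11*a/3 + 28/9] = 2*a + 11/3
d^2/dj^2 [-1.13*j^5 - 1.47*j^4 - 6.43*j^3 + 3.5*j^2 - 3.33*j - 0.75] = -22.6*j^3 - 17.64*j^2 - 38.58*j + 7.0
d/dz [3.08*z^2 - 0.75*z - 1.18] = 6.16*z - 0.75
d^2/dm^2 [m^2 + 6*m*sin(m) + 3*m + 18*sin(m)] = -6*m*sin(m) - 18*sin(m) + 12*cos(m) + 2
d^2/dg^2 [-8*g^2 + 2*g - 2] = -16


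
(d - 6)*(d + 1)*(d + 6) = d^3 + d^2 - 36*d - 36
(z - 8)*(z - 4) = z^2 - 12*z + 32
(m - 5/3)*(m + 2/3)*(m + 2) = m^3 + m^2 - 28*m/9 - 20/9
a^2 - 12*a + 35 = (a - 7)*(a - 5)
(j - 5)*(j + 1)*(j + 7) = j^3 + 3*j^2 - 33*j - 35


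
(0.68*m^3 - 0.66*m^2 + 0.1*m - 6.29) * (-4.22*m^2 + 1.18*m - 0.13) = -2.8696*m^5 + 3.5876*m^4 - 1.2892*m^3 + 26.7476*m^2 - 7.4352*m + 0.8177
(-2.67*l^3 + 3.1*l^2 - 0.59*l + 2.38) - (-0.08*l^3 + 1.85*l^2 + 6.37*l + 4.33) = -2.59*l^3 + 1.25*l^2 - 6.96*l - 1.95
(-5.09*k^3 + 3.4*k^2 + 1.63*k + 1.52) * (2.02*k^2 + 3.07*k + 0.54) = -10.2818*k^5 - 8.7583*k^4 + 10.982*k^3 + 9.9105*k^2 + 5.5466*k + 0.8208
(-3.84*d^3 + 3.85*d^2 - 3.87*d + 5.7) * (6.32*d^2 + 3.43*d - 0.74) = -24.2688*d^5 + 11.1608*d^4 - 8.4113*d^3 + 19.9009*d^2 + 22.4148*d - 4.218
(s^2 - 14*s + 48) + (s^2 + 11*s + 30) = 2*s^2 - 3*s + 78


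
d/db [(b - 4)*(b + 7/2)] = 2*b - 1/2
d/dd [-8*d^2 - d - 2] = -16*d - 1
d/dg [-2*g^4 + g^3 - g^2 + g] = -8*g^3 + 3*g^2 - 2*g + 1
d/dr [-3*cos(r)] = 3*sin(r)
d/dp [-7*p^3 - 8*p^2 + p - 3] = -21*p^2 - 16*p + 1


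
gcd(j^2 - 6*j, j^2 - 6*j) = j^2 - 6*j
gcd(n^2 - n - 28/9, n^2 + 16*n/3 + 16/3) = n + 4/3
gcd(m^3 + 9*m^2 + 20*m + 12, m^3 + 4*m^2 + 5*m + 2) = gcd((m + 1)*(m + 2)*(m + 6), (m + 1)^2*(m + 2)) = m^2 + 3*m + 2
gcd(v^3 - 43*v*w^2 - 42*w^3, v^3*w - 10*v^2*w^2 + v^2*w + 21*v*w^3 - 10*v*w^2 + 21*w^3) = v - 7*w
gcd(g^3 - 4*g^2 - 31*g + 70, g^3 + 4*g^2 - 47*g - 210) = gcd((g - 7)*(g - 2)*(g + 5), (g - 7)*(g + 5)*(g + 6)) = g^2 - 2*g - 35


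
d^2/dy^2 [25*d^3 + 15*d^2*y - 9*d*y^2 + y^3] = -18*d + 6*y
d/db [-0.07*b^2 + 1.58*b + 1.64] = 1.58 - 0.14*b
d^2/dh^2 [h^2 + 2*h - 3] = 2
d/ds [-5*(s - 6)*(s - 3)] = 45 - 10*s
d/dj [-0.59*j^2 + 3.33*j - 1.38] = 3.33 - 1.18*j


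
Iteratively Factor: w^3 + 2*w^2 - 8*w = (w + 4)*(w^2 - 2*w) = (w - 2)*(w + 4)*(w)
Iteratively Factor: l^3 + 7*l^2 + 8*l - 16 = (l + 4)*(l^2 + 3*l - 4) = (l - 1)*(l + 4)*(l + 4)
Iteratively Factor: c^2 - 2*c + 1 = (c - 1)*(c - 1)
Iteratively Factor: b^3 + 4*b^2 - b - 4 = (b + 4)*(b^2 - 1) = (b + 1)*(b + 4)*(b - 1)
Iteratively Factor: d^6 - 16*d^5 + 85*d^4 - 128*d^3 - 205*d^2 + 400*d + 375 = (d - 3)*(d^5 - 13*d^4 + 46*d^3 + 10*d^2 - 175*d - 125) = (d - 5)*(d - 3)*(d^4 - 8*d^3 + 6*d^2 + 40*d + 25) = (d - 5)*(d - 3)*(d + 1)*(d^3 - 9*d^2 + 15*d + 25) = (d - 5)*(d - 3)*(d + 1)^2*(d^2 - 10*d + 25) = (d - 5)^2*(d - 3)*(d + 1)^2*(d - 5)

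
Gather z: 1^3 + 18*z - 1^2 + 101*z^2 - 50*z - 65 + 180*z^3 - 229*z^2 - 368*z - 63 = 180*z^3 - 128*z^2 - 400*z - 128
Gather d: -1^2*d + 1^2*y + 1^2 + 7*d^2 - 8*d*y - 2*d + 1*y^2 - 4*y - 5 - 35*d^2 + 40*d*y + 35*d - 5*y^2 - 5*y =-28*d^2 + d*(32*y + 32) - 4*y^2 - 8*y - 4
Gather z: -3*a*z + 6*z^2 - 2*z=6*z^2 + z*(-3*a - 2)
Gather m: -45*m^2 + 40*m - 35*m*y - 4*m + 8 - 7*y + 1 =-45*m^2 + m*(36 - 35*y) - 7*y + 9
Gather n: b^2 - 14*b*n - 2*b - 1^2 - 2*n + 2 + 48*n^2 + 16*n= b^2 - 2*b + 48*n^2 + n*(14 - 14*b) + 1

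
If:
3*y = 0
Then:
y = 0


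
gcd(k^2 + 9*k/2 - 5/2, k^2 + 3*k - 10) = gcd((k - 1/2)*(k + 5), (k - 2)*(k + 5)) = k + 5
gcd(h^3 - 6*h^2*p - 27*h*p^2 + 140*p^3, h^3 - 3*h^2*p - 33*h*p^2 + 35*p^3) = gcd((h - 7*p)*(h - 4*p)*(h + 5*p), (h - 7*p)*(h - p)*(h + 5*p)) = -h^2 + 2*h*p + 35*p^2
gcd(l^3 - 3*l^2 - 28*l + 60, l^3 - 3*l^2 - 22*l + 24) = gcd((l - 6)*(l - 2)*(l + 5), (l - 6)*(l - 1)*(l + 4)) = l - 6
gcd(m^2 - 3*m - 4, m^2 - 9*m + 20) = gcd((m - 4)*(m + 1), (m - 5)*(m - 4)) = m - 4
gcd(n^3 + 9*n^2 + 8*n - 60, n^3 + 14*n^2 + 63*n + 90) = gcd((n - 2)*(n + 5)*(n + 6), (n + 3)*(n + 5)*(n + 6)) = n^2 + 11*n + 30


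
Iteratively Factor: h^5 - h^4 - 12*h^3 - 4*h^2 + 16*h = (h + 2)*(h^4 - 3*h^3 - 6*h^2 + 8*h) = (h - 1)*(h + 2)*(h^3 - 2*h^2 - 8*h) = (h - 1)*(h + 2)^2*(h^2 - 4*h) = (h - 4)*(h - 1)*(h + 2)^2*(h)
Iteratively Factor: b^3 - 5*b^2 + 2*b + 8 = (b - 2)*(b^2 - 3*b - 4) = (b - 4)*(b - 2)*(b + 1)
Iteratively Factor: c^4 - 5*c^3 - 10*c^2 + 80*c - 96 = (c - 4)*(c^3 - c^2 - 14*c + 24) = (c - 4)*(c - 3)*(c^2 + 2*c - 8) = (c - 4)*(c - 3)*(c + 4)*(c - 2)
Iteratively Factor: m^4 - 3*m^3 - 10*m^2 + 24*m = (m)*(m^3 - 3*m^2 - 10*m + 24) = m*(m - 2)*(m^2 - m - 12) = m*(m - 4)*(m - 2)*(m + 3)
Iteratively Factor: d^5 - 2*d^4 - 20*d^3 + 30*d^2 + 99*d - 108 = (d + 3)*(d^4 - 5*d^3 - 5*d^2 + 45*d - 36) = (d - 1)*(d + 3)*(d^3 - 4*d^2 - 9*d + 36) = (d - 1)*(d + 3)^2*(d^2 - 7*d + 12) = (d - 4)*(d - 1)*(d + 3)^2*(d - 3)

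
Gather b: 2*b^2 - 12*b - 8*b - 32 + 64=2*b^2 - 20*b + 32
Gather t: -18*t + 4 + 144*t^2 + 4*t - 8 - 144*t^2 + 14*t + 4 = 0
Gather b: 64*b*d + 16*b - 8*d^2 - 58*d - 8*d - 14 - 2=b*(64*d + 16) - 8*d^2 - 66*d - 16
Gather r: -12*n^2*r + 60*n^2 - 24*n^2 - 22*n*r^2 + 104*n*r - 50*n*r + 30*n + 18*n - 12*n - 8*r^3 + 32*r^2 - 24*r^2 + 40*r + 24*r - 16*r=36*n^2 + 36*n - 8*r^3 + r^2*(8 - 22*n) + r*(-12*n^2 + 54*n + 48)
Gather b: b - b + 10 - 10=0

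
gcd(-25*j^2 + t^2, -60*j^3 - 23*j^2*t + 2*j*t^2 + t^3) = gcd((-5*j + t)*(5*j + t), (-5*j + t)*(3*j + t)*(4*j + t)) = -5*j + t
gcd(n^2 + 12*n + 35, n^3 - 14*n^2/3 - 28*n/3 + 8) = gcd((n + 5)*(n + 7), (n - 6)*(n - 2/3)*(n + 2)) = 1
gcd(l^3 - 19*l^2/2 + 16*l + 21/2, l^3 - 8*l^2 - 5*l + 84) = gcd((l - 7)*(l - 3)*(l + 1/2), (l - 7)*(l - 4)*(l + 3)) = l - 7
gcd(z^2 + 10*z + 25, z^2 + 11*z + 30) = z + 5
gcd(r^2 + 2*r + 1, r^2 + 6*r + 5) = r + 1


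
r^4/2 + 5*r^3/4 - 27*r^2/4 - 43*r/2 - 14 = (r/2 + 1/2)*(r - 4)*(r + 2)*(r + 7/2)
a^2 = a^2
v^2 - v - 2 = (v - 2)*(v + 1)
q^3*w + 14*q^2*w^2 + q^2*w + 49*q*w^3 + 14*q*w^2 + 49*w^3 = (q + 7*w)^2*(q*w + w)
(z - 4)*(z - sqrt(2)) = z^2 - 4*z - sqrt(2)*z + 4*sqrt(2)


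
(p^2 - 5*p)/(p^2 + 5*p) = (p - 5)/(p + 5)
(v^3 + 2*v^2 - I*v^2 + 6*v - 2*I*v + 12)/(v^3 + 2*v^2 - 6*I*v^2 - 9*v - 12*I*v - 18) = (v + 2*I)/(v - 3*I)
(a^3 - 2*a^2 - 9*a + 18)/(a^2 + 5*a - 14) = (a^2 - 9)/(a + 7)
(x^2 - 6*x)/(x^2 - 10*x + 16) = x*(x - 6)/(x^2 - 10*x + 16)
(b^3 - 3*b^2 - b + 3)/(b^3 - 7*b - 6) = (b - 1)/(b + 2)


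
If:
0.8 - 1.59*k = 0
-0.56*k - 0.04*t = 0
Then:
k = 0.50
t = -7.04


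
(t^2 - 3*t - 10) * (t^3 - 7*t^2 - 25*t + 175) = t^5 - 10*t^4 - 14*t^3 + 320*t^2 - 275*t - 1750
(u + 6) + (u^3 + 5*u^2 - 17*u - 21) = u^3 + 5*u^2 - 16*u - 15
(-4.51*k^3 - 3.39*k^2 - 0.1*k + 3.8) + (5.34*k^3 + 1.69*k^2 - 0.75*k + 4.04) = 0.83*k^3 - 1.7*k^2 - 0.85*k + 7.84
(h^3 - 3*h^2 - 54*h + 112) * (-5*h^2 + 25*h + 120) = -5*h^5 + 40*h^4 + 315*h^3 - 2270*h^2 - 3680*h + 13440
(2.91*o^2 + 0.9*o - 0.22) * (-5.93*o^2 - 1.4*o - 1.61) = -17.2563*o^4 - 9.411*o^3 - 4.6405*o^2 - 1.141*o + 0.3542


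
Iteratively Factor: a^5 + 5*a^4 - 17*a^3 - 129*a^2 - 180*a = (a + 3)*(a^4 + 2*a^3 - 23*a^2 - 60*a) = a*(a + 3)*(a^3 + 2*a^2 - 23*a - 60) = a*(a + 3)^2*(a^2 - a - 20) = a*(a + 3)^2*(a + 4)*(a - 5)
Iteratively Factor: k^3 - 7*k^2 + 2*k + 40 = (k + 2)*(k^2 - 9*k + 20) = (k - 4)*(k + 2)*(k - 5)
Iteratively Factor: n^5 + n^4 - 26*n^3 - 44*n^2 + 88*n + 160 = (n - 2)*(n^4 + 3*n^3 - 20*n^2 - 84*n - 80) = (n - 5)*(n - 2)*(n^3 + 8*n^2 + 20*n + 16) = (n - 5)*(n - 2)*(n + 2)*(n^2 + 6*n + 8) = (n - 5)*(n - 2)*(n + 2)^2*(n + 4)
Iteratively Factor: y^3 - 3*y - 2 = (y + 1)*(y^2 - y - 2) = (y - 2)*(y + 1)*(y + 1)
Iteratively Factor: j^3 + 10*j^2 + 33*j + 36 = (j + 3)*(j^2 + 7*j + 12) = (j + 3)*(j + 4)*(j + 3)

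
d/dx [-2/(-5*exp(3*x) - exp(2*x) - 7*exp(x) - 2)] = (-30*exp(2*x) - 4*exp(x) - 14)*exp(x)/(5*exp(3*x) + exp(2*x) + 7*exp(x) + 2)^2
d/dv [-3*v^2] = -6*v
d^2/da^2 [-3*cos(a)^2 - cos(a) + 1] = cos(a) + 6*cos(2*a)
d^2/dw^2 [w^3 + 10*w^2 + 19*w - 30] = 6*w + 20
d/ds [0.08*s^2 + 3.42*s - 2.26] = 0.16*s + 3.42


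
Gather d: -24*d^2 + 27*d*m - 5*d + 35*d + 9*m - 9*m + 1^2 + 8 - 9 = -24*d^2 + d*(27*m + 30)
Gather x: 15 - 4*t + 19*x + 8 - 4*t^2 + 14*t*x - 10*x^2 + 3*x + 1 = -4*t^2 - 4*t - 10*x^2 + x*(14*t + 22) + 24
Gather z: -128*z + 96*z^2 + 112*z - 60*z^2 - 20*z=36*z^2 - 36*z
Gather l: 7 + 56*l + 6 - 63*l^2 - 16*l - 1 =-63*l^2 + 40*l + 12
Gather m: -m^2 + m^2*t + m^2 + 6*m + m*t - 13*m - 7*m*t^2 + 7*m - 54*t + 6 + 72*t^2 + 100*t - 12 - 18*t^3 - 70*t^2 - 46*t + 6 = m^2*t + m*(-7*t^2 + t) - 18*t^3 + 2*t^2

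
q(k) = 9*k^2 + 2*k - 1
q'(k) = 18*k + 2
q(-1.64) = 19.93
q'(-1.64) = -27.52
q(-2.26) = 40.45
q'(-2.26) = -38.68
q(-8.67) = 658.18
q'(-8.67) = -154.06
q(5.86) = 319.78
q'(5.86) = 107.48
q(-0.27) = -0.88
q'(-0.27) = -2.86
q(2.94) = 82.67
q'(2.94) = 54.92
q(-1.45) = 15.02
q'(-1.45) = -24.10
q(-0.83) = 3.54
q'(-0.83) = -12.94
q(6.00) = 335.00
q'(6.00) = 110.00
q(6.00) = 335.00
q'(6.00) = 110.00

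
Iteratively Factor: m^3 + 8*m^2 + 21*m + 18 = (m + 2)*(m^2 + 6*m + 9) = (m + 2)*(m + 3)*(m + 3)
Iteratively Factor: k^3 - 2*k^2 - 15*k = (k + 3)*(k^2 - 5*k) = k*(k + 3)*(k - 5)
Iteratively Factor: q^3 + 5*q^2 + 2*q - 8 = (q - 1)*(q^2 + 6*q + 8) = (q - 1)*(q + 2)*(q + 4)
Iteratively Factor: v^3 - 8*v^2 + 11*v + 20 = (v - 4)*(v^2 - 4*v - 5) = (v - 5)*(v - 4)*(v + 1)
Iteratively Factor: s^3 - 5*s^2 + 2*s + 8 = (s - 4)*(s^2 - s - 2) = (s - 4)*(s - 2)*(s + 1)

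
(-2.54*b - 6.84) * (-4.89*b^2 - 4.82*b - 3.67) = 12.4206*b^3 + 45.6904*b^2 + 42.2906*b + 25.1028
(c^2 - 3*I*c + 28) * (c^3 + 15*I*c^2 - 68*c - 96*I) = c^5 + 12*I*c^4 + 5*c^3 + 528*I*c^2 - 2192*c - 2688*I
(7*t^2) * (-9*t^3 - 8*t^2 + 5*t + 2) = -63*t^5 - 56*t^4 + 35*t^3 + 14*t^2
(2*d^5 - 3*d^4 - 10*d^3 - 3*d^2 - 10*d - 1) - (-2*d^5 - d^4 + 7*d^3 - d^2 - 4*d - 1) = 4*d^5 - 2*d^4 - 17*d^3 - 2*d^2 - 6*d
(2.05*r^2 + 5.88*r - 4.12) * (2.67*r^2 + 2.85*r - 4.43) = 5.4735*r^4 + 21.5421*r^3 - 3.3239*r^2 - 37.7904*r + 18.2516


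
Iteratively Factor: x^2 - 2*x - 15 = (x - 5)*(x + 3)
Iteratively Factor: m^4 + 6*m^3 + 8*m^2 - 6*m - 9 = (m + 1)*(m^3 + 5*m^2 + 3*m - 9) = (m + 1)*(m + 3)*(m^2 + 2*m - 3) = (m - 1)*(m + 1)*(m + 3)*(m + 3)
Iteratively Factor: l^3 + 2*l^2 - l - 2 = (l + 2)*(l^2 - 1) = (l - 1)*(l + 2)*(l + 1)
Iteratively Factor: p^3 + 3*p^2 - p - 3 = (p - 1)*(p^2 + 4*p + 3) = (p - 1)*(p + 3)*(p + 1)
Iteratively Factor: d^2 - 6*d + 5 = (d - 1)*(d - 5)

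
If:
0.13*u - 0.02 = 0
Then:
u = 0.15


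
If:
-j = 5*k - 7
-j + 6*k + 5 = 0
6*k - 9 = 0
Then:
No Solution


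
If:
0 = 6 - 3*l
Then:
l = 2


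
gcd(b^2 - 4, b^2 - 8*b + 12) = b - 2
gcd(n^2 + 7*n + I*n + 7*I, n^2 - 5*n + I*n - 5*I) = n + I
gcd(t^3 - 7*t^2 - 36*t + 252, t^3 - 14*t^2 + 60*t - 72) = t - 6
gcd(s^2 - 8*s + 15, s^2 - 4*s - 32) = 1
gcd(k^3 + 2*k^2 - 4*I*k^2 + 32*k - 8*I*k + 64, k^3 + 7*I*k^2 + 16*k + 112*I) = k + 4*I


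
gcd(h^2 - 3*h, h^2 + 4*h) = h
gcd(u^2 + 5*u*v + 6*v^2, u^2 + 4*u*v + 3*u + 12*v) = 1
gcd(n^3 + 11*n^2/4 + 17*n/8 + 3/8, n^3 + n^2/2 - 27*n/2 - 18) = n + 3/2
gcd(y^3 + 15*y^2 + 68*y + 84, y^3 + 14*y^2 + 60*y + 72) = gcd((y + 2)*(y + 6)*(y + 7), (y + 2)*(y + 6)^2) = y^2 + 8*y + 12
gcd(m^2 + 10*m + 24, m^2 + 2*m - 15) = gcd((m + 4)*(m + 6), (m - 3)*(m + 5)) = 1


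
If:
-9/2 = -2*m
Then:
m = 9/4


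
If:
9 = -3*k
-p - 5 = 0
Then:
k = -3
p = -5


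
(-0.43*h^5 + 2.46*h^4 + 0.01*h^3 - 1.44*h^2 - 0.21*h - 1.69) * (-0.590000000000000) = 0.2537*h^5 - 1.4514*h^4 - 0.0059*h^3 + 0.8496*h^2 + 0.1239*h + 0.9971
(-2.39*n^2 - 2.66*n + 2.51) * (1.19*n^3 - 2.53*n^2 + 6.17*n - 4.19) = -2.8441*n^5 + 2.8813*n^4 - 5.0296*n^3 - 12.7484*n^2 + 26.6321*n - 10.5169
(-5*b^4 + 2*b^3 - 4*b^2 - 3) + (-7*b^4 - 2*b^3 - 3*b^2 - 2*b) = -12*b^4 - 7*b^2 - 2*b - 3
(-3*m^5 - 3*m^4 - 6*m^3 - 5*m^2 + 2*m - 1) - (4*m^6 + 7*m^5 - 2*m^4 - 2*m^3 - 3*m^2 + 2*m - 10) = -4*m^6 - 10*m^5 - m^4 - 4*m^3 - 2*m^2 + 9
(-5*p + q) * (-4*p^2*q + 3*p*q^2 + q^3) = 20*p^3*q - 19*p^2*q^2 - 2*p*q^3 + q^4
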